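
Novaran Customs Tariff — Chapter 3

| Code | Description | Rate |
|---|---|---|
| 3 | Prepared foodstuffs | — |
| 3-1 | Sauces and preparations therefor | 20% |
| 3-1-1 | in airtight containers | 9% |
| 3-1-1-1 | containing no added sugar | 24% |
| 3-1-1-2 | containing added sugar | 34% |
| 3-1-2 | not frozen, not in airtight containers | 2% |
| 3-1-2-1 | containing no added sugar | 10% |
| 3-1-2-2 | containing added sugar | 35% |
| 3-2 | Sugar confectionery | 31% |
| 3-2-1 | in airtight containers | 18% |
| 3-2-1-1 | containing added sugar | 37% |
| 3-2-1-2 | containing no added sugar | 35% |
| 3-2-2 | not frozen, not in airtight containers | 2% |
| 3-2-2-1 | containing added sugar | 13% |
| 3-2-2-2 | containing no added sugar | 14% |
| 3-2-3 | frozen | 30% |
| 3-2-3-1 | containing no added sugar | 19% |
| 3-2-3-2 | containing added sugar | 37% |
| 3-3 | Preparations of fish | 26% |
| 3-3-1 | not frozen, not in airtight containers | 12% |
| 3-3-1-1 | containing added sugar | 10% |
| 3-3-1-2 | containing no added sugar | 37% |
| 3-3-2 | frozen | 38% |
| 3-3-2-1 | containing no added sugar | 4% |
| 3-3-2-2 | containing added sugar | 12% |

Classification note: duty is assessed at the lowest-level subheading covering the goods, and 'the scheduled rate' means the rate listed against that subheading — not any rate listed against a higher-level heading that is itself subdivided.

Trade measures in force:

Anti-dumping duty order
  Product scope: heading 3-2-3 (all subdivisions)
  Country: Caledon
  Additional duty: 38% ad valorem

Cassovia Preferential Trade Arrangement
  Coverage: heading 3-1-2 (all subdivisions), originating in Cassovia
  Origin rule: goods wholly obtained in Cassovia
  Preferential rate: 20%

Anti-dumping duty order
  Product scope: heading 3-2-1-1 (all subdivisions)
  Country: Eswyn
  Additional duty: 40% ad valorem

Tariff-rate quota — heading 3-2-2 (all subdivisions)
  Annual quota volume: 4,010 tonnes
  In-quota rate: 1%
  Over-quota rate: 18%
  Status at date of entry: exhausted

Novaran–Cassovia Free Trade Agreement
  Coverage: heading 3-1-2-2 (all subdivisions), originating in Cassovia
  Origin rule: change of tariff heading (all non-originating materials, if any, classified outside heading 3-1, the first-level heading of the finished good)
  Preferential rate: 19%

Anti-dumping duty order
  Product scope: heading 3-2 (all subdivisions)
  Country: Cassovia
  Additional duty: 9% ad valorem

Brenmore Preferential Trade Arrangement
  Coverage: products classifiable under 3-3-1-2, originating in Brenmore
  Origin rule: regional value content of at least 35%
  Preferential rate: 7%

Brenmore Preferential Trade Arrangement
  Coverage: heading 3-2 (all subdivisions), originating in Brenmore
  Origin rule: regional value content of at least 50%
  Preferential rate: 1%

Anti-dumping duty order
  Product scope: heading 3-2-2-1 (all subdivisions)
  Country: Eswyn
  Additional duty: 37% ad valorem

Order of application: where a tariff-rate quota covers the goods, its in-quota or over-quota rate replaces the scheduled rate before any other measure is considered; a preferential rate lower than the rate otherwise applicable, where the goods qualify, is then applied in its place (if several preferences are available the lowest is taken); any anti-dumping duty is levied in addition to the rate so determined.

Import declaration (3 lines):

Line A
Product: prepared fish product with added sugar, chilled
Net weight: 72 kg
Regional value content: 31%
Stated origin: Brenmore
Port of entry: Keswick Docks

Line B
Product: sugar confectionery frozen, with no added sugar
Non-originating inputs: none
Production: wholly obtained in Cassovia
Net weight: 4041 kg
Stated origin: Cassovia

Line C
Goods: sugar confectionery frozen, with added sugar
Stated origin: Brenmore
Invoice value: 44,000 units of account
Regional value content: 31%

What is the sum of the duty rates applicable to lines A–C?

Line A: prepared fish product → 3-3; chilled → 3-3-1; with added sugar → 3-3-1-1. Scheduled 10%. Brenmore agreement on 3-3-1-2: 3-3-1-1 not covered; Brenmore agreement on 3-2: 3-3-1-1 not covered. → 10%.
Line B: sugar confectionery → 3-2; frozen → 3-2-3; with no added sugar → 3-2-3-1. Scheduled 19%. Cassovia agreement on 3-1-2: 3-2-3-1 not covered; Cassovia agreement on 3-1-2-2: 3-2-3-1 not covered; anti-dumping (Cassovia, 3-2): +9%; total 19% + 9% = 28%. → 28%.
Line C: sugar confectionery → 3-2; frozen → 3-2-3; with added sugar → 3-2-3-2. Scheduled 37%. Brenmore agreement on 3-3-1-2: 3-2-3-2 not covered; Brenmore agreement on 3-2: RVC < 50%. → 37%.
Sum: 10% + 28% + 37% = 75%.

75%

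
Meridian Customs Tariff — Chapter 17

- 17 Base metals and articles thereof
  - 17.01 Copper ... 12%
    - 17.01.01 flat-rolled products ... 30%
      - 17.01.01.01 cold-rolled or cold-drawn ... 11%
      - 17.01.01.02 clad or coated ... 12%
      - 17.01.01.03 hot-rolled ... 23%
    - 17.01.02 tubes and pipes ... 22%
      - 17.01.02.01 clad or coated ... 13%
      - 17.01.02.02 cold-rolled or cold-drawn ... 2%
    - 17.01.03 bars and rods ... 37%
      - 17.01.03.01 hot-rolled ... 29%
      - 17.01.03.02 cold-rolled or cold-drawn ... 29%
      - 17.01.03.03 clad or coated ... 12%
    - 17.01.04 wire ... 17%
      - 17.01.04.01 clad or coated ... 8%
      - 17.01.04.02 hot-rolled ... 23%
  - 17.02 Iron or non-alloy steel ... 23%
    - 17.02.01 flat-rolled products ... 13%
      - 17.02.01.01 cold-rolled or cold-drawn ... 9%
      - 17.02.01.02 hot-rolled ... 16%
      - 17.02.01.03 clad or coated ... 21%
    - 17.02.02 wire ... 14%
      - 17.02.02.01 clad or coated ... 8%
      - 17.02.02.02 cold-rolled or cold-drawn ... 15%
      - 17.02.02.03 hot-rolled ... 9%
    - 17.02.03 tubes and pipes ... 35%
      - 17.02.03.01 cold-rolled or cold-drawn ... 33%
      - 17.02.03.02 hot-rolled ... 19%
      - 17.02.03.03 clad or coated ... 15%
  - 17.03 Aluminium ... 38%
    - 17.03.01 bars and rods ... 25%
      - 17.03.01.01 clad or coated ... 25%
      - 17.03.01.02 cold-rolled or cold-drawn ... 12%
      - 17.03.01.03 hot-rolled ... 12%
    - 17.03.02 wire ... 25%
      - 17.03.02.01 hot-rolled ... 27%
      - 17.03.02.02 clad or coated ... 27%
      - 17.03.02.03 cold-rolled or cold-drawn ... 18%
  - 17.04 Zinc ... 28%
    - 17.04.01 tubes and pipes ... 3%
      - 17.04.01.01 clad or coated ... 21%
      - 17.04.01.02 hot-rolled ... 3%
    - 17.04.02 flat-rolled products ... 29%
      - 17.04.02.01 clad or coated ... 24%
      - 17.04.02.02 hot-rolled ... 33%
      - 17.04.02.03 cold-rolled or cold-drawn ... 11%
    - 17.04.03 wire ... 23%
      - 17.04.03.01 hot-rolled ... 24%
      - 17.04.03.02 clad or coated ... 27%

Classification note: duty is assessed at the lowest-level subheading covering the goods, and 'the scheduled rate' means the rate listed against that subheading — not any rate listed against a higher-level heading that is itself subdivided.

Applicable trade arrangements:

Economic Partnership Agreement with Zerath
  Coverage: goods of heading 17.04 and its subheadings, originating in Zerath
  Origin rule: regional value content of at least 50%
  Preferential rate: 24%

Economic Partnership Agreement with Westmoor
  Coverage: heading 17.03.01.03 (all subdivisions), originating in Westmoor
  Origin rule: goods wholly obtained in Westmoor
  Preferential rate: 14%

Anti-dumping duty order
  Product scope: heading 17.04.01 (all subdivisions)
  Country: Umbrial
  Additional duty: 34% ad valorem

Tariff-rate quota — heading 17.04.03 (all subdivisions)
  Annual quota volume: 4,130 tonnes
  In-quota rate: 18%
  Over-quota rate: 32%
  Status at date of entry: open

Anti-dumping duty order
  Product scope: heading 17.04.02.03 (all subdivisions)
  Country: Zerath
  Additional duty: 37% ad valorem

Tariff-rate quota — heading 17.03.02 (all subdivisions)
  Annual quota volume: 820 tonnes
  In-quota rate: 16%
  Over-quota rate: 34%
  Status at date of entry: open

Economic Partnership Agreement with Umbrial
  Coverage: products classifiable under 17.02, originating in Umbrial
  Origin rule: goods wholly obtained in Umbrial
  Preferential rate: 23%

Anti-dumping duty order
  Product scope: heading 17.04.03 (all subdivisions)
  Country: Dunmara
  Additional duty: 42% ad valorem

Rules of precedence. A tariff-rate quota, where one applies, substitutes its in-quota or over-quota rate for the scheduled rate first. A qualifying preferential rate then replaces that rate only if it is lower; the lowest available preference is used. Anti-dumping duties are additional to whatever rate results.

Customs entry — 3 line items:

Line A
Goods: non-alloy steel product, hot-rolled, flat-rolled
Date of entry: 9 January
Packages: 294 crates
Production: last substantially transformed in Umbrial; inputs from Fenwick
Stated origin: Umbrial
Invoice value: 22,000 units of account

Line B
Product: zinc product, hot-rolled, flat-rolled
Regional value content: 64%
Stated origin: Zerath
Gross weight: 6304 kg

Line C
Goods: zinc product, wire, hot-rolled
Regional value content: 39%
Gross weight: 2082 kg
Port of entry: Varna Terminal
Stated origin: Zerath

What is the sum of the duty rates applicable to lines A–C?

58%

Line A: non-alloy steel → 17.02; flat-rolled → 17.02.01; hot-rolled → 17.02.01.02. Scheduled 16%. Umbrial agreement on 17.02: not wholly obtained. → 16%.
Line B: zinc → 17.04; flat-rolled → 17.04.02; hot-rolled → 17.04.02.02. Scheduled 33%. Zerath agreement on 17.04: RVC ≥ 50% → 24% available; preferential 24%. → 24%.
Line C: zinc → 17.04; wire → 17.04.03; hot-rolled → 17.04.03.01. Scheduled 24%. quota on 17.04.03 open → in-quota 18%; Zerath agreement on 17.04: RVC < 50%. → 18%.
Sum: 16% + 24% + 18% = 58%.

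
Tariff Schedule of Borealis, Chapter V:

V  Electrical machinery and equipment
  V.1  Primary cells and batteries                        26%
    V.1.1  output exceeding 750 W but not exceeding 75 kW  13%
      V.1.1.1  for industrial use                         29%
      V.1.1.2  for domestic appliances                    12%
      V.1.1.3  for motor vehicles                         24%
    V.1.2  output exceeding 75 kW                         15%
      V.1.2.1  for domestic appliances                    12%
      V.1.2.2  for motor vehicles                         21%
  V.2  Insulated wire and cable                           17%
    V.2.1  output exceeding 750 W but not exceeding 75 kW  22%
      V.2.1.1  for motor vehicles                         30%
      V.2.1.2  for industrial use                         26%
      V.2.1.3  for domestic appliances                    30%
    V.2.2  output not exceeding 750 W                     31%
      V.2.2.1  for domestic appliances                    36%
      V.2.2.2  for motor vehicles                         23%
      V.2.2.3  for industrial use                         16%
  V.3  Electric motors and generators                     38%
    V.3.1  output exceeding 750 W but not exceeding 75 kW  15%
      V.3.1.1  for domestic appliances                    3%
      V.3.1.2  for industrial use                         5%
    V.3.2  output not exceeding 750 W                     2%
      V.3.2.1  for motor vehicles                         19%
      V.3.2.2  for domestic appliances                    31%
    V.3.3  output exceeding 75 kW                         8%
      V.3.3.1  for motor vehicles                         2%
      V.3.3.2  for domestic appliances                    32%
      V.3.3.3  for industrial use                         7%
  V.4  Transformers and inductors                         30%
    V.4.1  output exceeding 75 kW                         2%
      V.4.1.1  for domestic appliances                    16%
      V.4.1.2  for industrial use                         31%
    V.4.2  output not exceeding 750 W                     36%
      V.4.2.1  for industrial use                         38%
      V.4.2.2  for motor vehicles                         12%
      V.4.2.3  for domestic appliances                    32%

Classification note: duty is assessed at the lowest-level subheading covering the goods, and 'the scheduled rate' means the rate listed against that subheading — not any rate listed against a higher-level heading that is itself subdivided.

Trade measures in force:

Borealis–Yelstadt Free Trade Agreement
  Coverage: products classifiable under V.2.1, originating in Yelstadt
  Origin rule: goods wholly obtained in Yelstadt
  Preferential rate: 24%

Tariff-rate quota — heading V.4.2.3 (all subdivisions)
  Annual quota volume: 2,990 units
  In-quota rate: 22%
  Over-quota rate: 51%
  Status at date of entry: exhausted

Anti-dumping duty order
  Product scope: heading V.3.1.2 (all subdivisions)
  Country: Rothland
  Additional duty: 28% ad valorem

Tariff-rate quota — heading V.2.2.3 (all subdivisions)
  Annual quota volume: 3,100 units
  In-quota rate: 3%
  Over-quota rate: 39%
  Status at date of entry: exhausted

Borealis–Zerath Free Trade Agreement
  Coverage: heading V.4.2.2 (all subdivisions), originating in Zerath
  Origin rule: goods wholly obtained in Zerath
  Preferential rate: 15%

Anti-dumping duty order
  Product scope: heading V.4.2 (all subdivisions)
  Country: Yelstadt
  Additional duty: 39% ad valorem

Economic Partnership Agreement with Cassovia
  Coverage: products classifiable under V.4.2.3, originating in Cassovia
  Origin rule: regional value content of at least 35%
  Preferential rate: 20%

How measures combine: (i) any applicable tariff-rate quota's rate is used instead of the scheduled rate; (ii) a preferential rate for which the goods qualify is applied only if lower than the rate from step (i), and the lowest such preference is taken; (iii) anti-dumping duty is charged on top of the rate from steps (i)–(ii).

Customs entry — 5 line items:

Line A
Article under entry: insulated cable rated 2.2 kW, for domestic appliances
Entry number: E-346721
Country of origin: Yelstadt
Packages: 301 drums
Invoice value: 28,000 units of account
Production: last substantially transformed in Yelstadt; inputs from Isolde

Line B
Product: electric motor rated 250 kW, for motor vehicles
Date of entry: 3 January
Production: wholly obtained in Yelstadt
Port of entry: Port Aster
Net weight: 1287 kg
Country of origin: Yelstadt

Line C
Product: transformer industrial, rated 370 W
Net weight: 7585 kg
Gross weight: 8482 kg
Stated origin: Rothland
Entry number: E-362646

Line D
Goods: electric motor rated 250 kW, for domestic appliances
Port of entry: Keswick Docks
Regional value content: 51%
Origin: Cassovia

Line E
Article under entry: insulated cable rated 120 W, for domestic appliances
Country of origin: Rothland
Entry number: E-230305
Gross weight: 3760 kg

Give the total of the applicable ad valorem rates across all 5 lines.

138%

Line A: insulated cable → V.2; rated 2.2 kW → V.2.1; for domestic appliances → V.2.1.3. Scheduled 30%. Yelstadt agreement on V.2.1: not wholly obtained. → 30%.
Line B: electric motor → V.3; rated 250 kW → V.3.3; for motor vehicles → V.3.3.1. Scheduled 2%. Yelstadt agreement on V.2.1: V.3.3.1 not covered. → 2%.
Line C: transformer → V.4; rated 370 W → V.4.2; industrial → V.4.2.1. Scheduled 38%. No special measure applies. → 38%.
Line D: electric motor → V.3; rated 250 kW → V.3.3; for domestic appliances → V.3.3.2. Scheduled 32%. Cassovia agreement on V.4.2.3: V.3.3.2 not covered. → 32%.
Line E: insulated cable → V.2; rated 120 W → V.2.2; for domestic appliances → V.2.2.1. Scheduled 36%. No special measure applies. → 36%.
Sum: 30% + 2% + 38% + 32% + 36% = 138%.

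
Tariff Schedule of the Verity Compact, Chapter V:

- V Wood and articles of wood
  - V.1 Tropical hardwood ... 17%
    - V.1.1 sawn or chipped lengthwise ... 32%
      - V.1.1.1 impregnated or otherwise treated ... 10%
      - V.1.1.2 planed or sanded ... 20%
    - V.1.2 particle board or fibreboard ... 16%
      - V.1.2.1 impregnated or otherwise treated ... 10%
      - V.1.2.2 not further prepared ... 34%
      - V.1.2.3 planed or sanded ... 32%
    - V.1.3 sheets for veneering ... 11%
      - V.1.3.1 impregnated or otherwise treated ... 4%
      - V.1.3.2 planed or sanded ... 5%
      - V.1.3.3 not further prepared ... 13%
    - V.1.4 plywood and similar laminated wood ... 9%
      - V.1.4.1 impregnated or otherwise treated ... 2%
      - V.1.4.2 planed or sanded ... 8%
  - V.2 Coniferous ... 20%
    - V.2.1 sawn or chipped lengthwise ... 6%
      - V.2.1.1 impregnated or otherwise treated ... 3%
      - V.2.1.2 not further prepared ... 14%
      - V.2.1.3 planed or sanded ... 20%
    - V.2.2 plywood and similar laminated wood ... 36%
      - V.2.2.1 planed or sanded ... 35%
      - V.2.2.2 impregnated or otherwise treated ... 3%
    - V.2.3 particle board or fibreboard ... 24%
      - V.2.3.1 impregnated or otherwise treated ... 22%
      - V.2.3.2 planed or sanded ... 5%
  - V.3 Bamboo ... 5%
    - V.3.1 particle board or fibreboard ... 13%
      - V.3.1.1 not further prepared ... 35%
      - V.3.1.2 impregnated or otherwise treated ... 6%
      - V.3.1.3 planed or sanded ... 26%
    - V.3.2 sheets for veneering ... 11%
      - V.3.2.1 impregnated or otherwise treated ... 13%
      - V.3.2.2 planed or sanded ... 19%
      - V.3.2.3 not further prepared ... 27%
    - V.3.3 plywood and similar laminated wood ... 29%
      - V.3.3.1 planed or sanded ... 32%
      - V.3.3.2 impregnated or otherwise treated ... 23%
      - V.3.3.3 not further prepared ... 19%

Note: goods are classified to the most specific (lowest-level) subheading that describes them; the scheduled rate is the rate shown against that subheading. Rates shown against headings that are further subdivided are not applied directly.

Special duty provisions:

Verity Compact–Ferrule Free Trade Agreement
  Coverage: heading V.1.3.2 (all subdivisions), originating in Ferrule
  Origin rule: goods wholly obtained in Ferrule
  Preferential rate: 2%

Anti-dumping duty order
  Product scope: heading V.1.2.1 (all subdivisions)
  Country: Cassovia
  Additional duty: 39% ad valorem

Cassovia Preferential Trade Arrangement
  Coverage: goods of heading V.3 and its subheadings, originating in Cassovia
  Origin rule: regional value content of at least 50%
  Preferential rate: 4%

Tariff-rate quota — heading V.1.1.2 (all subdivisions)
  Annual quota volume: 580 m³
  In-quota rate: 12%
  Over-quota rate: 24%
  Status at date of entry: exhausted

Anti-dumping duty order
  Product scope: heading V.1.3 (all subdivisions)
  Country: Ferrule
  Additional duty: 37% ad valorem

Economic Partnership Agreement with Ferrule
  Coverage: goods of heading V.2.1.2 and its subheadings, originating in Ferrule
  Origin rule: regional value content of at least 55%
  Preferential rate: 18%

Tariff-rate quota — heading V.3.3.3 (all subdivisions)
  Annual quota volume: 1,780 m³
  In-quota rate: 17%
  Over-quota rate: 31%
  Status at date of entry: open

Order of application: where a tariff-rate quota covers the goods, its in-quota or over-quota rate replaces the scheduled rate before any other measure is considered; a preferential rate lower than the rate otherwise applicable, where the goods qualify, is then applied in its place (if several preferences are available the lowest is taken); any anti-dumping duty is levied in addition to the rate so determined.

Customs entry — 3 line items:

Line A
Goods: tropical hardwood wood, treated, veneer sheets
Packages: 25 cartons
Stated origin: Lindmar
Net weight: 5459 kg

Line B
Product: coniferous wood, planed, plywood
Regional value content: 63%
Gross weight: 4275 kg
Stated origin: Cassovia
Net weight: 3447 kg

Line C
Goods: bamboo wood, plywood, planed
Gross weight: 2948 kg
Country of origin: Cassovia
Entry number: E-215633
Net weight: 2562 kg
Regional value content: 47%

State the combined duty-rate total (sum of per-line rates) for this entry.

71%

Line A: tropical hardwood → V.1; veneer sheets → V.1.3; treated → V.1.3.1. Scheduled 4%. No special measure applies. → 4%.
Line B: coniferous → V.2; plywood → V.2.2; planed → V.2.2.1. Scheduled 35%. Cassovia agreement on V.3: V.2.2.1 not covered. → 35%.
Line C: bamboo → V.3; plywood → V.3.3; planed → V.3.3.1. Scheduled 32%. Cassovia agreement on V.3: RVC < 50%. → 32%.
Sum: 4% + 35% + 32% = 71%.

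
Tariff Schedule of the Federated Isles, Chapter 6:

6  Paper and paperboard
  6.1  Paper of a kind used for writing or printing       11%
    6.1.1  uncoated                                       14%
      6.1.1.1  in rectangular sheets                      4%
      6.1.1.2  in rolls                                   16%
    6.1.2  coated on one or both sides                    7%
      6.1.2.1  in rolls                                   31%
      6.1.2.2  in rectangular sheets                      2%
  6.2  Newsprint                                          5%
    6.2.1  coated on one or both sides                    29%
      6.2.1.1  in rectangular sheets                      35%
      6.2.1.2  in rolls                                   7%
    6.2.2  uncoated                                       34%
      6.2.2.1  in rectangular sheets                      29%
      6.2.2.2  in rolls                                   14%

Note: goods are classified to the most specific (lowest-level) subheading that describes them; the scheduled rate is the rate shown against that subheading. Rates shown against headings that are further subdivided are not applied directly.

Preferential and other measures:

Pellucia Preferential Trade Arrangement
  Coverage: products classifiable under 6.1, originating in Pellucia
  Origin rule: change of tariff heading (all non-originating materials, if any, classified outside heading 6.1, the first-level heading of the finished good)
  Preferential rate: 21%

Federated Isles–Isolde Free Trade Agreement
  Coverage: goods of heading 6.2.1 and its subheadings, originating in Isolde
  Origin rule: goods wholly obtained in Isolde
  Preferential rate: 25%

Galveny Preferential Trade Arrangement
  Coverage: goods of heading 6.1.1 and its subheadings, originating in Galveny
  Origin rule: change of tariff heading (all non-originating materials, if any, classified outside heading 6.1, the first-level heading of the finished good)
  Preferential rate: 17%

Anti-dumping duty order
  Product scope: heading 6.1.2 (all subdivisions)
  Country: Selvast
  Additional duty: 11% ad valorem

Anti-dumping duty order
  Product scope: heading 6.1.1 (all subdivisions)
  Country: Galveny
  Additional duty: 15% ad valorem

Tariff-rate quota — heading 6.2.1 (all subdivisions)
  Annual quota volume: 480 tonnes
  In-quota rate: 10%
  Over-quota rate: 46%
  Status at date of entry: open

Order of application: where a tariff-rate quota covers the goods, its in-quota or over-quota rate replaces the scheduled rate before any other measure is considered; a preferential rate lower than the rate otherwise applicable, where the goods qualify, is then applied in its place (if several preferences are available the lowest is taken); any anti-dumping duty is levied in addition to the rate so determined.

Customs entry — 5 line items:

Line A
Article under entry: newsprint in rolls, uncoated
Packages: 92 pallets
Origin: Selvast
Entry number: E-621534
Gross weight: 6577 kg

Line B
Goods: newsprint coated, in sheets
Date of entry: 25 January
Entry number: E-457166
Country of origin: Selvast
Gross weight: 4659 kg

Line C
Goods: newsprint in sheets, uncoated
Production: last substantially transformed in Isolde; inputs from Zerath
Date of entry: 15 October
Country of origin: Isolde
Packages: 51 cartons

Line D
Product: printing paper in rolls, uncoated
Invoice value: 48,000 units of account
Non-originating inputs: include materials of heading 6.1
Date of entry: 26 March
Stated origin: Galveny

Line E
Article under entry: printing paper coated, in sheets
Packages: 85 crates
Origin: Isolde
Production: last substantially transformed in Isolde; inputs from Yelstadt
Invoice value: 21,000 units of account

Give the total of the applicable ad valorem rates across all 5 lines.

Line A: newsprint → 6.2; uncoated → 6.2.2; in rolls → 6.2.2.2. Scheduled 14%. No special measure applies. → 14%.
Line B: newsprint → 6.2; coated → 6.2.1; in sheets → 6.2.1.1. Scheduled 35%. quota on 6.2.1 open → in-quota 10%. → 10%.
Line C: newsprint → 6.2; uncoated → 6.2.2; in sheets → 6.2.2.1. Scheduled 29%. Isolde agreement on 6.2.1: 6.2.2.1 not covered. → 29%.
Line D: printing paper → 6.1; uncoated → 6.1.1; in rolls → 6.1.1.2. Scheduled 16%. Galveny agreement on 6.1.1: CTH not met; anti-dumping (Galveny, 6.1.1): +15%; total 16% + 15% = 31%. → 31%.
Line E: printing paper → 6.1; coated → 6.1.2; in sheets → 6.1.2.2. Scheduled 2%. Isolde agreement on 6.2.1: 6.1.2.2 not covered. → 2%.
Sum: 14% + 10% + 29% + 31% + 2% = 86%.

86%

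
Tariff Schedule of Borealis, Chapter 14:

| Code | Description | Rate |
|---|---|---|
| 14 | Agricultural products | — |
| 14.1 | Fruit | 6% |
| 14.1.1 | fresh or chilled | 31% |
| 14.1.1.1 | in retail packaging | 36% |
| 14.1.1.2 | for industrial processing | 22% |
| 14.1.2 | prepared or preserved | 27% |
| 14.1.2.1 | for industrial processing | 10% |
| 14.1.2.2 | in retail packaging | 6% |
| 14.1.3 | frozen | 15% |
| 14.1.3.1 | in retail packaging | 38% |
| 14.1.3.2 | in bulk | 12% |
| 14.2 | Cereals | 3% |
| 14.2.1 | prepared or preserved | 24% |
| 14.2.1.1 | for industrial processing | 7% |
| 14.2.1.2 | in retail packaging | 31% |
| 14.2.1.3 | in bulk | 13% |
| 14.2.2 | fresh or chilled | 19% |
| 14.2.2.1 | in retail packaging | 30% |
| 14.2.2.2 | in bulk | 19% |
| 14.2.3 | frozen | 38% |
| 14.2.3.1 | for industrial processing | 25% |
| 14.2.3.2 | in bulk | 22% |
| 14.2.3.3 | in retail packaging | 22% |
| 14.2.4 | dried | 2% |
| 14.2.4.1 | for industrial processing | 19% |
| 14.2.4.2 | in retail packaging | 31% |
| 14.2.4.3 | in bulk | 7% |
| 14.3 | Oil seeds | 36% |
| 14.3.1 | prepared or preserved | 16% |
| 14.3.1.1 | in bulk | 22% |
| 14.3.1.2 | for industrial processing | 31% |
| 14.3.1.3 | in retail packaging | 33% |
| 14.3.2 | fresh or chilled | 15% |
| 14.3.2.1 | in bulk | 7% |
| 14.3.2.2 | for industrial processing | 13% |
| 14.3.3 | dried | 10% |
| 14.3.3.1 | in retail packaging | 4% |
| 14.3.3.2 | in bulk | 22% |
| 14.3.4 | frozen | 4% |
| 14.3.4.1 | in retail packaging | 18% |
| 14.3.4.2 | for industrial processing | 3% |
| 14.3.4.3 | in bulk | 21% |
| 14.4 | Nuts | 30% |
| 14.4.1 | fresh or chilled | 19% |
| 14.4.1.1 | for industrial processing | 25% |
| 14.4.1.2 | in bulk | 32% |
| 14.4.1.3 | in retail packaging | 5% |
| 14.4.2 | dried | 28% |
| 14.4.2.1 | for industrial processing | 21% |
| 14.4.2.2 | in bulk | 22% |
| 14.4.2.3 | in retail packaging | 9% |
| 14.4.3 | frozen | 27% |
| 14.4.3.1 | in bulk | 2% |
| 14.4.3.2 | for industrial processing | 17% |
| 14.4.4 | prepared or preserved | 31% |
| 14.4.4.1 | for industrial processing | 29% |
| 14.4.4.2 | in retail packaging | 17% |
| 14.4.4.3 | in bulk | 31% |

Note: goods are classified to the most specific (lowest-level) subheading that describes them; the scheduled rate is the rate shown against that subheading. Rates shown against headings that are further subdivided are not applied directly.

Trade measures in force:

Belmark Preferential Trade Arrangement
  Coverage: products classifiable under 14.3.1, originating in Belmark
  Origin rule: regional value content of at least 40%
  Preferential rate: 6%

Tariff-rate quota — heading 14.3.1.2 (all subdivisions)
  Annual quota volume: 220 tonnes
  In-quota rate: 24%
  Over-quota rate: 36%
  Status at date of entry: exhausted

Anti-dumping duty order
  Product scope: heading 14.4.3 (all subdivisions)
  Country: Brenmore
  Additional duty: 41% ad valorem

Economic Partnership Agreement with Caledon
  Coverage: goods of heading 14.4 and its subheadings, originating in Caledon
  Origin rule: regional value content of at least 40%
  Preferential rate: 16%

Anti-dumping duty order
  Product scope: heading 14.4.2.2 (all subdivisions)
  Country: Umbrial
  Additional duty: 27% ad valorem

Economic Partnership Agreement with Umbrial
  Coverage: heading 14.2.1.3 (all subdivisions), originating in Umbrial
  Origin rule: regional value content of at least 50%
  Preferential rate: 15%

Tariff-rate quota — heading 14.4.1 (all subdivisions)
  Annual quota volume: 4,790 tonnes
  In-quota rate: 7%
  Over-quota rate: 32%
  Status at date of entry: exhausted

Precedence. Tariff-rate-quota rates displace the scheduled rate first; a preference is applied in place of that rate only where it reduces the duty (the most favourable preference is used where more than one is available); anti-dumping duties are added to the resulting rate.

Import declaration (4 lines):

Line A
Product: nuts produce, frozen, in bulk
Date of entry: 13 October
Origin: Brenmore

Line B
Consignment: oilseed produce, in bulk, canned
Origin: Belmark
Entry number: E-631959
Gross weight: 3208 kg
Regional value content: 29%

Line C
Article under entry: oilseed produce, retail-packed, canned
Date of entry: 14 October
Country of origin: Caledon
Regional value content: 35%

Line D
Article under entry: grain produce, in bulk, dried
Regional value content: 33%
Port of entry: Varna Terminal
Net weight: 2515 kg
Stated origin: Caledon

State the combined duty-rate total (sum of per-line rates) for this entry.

105%

Line A: nuts → 14.4; frozen → 14.4.3; in bulk → 14.4.3.1. Scheduled 2%. anti-dumping (Brenmore, 14.4.3): +41%; total 2% + 41% = 43%. → 43%.
Line B: oilseed → 14.3; canned → 14.3.1; in bulk → 14.3.1.1. Scheduled 22%. Belmark agreement on 14.3.1: RVC < 40%. → 22%.
Line C: oilseed → 14.3; canned → 14.3.1; retail-packed → 14.3.1.3. Scheduled 33%. Caledon agreement on 14.4: 14.3.1.3 not covered. → 33%.
Line D: grain → 14.2; dried → 14.2.4; in bulk → 14.2.4.3. Scheduled 7%. Caledon agreement on 14.4: 14.2.4.3 not covered. → 7%.
Sum: 43% + 22% + 33% + 7% = 105%.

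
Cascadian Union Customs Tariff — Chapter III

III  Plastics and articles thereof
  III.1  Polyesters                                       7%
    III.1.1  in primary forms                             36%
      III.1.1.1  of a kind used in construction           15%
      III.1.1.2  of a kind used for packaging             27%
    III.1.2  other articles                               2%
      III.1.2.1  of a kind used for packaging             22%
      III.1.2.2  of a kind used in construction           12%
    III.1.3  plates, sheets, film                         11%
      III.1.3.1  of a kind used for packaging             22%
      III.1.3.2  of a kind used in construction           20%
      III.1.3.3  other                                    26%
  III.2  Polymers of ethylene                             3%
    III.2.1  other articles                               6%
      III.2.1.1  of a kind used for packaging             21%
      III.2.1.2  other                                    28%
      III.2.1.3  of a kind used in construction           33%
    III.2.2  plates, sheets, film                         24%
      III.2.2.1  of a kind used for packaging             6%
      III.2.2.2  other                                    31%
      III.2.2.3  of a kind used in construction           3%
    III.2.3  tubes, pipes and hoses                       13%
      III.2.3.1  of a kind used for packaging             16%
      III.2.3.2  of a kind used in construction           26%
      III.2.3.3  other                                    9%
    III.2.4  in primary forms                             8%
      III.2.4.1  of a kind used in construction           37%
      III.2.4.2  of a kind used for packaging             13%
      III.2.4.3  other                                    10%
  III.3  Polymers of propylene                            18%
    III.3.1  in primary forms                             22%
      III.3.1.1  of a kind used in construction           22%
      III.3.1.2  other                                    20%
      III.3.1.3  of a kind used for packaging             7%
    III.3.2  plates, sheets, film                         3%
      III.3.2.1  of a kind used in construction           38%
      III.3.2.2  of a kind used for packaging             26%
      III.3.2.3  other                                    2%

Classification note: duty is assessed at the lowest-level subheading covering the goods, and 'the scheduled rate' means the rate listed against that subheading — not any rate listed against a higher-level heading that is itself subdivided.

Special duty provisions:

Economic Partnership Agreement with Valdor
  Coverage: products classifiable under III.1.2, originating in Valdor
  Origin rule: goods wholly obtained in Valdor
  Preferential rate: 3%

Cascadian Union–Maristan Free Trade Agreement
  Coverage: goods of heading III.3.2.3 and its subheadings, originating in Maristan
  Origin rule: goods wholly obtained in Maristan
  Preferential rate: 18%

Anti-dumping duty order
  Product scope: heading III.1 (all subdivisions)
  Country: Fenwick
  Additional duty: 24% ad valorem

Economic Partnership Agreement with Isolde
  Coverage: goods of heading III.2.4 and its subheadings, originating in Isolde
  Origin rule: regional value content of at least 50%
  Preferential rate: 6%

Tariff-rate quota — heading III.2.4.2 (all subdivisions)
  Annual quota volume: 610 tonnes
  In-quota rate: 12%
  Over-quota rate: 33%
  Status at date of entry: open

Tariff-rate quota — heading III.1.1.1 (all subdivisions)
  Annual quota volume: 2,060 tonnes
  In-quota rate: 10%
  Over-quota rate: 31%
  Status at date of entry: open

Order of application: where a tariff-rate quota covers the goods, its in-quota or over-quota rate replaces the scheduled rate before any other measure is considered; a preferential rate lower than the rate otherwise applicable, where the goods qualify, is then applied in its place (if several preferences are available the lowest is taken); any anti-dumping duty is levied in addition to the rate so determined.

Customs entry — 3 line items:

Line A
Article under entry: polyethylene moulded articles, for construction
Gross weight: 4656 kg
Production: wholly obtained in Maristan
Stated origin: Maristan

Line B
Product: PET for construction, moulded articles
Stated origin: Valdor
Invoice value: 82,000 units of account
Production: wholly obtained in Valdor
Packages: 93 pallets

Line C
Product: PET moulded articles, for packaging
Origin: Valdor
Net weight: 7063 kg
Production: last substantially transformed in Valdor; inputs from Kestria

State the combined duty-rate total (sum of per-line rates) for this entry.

Line A: polyethylene → III.2; moulded articles → III.2.1; for construction → III.2.1.3. Scheduled 33%. Maristan agreement on III.3.2.3: III.2.1.3 not covered. → 33%.
Line B: PET → III.1; moulded articles → III.1.2; for construction → III.1.2.2. Scheduled 12%. Valdor agreement on III.1.2: wholly obtained → 3% available; preferential 3%. → 3%.
Line C: PET → III.1; moulded articles → III.1.2; for packaging → III.1.2.1. Scheduled 22%. Valdor agreement on III.1.2: not wholly obtained. → 22%.
Sum: 33% + 3% + 22% = 58%.

58%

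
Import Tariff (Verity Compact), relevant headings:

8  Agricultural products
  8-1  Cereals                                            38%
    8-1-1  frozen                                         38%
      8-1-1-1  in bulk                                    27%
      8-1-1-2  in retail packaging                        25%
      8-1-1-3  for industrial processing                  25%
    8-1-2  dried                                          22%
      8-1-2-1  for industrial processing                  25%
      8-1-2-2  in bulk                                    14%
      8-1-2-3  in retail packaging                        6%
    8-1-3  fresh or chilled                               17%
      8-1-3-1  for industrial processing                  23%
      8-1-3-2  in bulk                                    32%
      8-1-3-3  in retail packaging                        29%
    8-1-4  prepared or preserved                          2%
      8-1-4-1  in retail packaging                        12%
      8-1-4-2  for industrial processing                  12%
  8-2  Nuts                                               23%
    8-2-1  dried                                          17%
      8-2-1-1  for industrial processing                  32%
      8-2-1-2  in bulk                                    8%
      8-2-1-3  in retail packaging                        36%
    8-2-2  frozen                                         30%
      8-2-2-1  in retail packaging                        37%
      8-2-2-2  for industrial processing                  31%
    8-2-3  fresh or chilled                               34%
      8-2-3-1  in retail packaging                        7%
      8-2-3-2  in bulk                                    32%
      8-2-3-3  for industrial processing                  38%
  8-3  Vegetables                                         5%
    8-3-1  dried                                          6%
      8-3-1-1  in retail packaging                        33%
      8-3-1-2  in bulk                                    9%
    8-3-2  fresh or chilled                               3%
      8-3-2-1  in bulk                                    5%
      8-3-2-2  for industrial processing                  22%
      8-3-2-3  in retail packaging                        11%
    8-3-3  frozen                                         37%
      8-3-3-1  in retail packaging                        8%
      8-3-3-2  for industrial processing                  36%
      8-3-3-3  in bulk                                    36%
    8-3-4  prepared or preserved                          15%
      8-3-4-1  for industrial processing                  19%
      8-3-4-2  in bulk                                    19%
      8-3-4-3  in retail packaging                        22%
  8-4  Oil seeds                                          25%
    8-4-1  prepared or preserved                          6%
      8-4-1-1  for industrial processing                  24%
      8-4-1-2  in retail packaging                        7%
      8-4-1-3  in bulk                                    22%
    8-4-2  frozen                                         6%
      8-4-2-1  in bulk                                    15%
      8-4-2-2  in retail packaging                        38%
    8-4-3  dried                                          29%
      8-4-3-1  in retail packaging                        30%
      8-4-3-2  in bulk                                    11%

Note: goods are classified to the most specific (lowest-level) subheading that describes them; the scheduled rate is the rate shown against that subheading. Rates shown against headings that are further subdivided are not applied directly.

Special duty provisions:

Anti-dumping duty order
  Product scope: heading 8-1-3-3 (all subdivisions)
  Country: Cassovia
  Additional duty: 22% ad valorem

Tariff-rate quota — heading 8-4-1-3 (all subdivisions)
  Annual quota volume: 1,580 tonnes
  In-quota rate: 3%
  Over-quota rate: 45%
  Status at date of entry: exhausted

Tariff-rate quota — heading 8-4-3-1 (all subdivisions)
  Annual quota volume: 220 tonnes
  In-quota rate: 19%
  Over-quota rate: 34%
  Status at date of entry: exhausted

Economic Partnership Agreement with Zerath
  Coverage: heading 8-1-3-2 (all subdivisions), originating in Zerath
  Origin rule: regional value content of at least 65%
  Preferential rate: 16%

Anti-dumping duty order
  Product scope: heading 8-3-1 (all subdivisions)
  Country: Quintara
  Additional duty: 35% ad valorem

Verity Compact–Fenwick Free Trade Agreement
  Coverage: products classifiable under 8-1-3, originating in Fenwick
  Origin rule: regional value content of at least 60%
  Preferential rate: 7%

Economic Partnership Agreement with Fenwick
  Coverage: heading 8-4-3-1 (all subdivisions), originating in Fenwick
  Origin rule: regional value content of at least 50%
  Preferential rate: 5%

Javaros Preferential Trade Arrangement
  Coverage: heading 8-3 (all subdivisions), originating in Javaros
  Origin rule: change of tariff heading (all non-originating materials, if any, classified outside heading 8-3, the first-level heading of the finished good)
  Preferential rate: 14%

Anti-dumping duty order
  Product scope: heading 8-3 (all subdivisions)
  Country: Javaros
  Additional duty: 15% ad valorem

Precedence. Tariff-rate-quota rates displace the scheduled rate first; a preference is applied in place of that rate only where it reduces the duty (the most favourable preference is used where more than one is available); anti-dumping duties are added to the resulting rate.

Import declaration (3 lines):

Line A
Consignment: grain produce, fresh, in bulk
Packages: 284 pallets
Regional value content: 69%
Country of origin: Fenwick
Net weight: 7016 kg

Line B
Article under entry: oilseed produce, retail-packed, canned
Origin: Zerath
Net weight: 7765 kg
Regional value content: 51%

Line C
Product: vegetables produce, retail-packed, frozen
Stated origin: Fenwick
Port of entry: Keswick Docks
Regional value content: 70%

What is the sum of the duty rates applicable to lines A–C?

Line A: grain → 8-1; fresh → 8-1-3; in bulk → 8-1-3-2. Scheduled 32%. Fenwick agreement on 8-1-3: RVC ≥ 60% → 7% available; Fenwick agreement on 8-4-3-1: 8-1-3-2 not covered; preferential 7%. → 7%.
Line B: oilseed → 8-4; canned → 8-4-1; retail-packed → 8-4-1-2. Scheduled 7%. Zerath agreement on 8-1-3-2: 8-4-1-2 not covered. → 7%.
Line C: vegetables → 8-3; frozen → 8-3-3; retail-packed → 8-3-3-1. Scheduled 8%. Fenwick agreement on 8-1-3: 8-3-3-1 not covered; Fenwick agreement on 8-4-3-1: 8-3-3-1 not covered. → 8%.
Sum: 7% + 7% + 8% = 22%.

22%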